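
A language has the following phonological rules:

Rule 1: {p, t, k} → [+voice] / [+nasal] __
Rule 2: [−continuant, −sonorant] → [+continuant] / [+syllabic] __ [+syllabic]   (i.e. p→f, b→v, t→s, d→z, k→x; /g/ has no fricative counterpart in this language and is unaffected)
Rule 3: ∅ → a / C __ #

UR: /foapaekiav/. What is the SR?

foafaexiava

Rule 1 (post-nasal voicing): no segment meets the environment; /foapaekiav/ is unchanged.
Rule 2 (intervocalic spirantization): /p/ is a stop between vowels /a/ and /a/, so it spirantizes to the fricative [f]. /k/ is a stop between vowels /e/ and /i/, so it spirantizes to the fricative [x]. /foapaekiav/ → foafaexiav.
Rule 3 (final a-epenthesis): the form ends in the consonant /v/, so [a] is inserted word-finally. /foafaexiav/ → foafaexiava.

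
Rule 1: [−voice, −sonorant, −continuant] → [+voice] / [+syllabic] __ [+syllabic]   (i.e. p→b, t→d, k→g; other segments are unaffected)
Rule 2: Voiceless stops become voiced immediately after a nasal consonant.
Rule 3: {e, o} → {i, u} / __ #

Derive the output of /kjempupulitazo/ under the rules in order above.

kjembubulidazu

Rule 1 (intervocalic voicing): /p/ is a voiceless stop between vowels /u/ and /u/, so it voices to [b]. /t/ is a voiceless stop between vowels /i/ and /a/, so it voices to [d]. /kjempupulitazo/ → kjempubulidazo.
Rule 2 (post-nasal voicing): /p/ is a voiceless stop immediately after the nasal /m/, so it voices to [b]. /kjempubulidazo/ → kjembubulidazo.
Rule 3 (final vowel raising): /o/ is a mid vowel in word-final position, so it raises to [u]. /kjembubulidazo/ → kjembubulidazu.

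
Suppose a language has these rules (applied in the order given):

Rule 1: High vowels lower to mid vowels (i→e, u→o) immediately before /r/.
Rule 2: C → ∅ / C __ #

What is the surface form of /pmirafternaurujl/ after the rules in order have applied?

pmerafternaoruj

Rule 1 (pre-rhotic lowering): /i/ is a high vowel immediately before /r/, so it lowers to [e]. /u/ is a high vowel immediately before /r/, so it lowers to [o]. /pmirafternaurujl/ → pmerafternaorujl.
Rule 2 (final cluster simplification): /l/ is the second consonant of a word-final cluster /jl/, so it deletes. /pmerafternaorujl/ → pmerafternaoruj.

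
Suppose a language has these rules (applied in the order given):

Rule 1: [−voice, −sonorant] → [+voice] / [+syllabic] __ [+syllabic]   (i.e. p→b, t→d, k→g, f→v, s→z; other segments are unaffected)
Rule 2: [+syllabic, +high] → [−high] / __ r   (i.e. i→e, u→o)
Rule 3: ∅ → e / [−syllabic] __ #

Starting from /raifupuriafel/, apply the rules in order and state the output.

Rule 1 (intervocalic voicing): /f/ is a voiceless obstruent between vowels /i/ and /u/, so it voices to [v]. /p/ is a voiceless obstruent between vowels /u/ and /u/, so it voices to [b]. /f/ is a voiceless obstruent between vowels /a/ and /e/, so it voices to [v]. /raifupuriafel/ → raivuburiavel.
Rule 2 (pre-rhotic lowering): /u/ is a high vowel immediately before /r/, so it lowers to [o]. /raivuburiavel/ → raivuboriavel.
Rule 3 (final e-epenthesis): the form ends in the consonant /l/, so [e] is inserted word-finally. /raivuboriavel/ → raivuboriavele.

raivuboriavele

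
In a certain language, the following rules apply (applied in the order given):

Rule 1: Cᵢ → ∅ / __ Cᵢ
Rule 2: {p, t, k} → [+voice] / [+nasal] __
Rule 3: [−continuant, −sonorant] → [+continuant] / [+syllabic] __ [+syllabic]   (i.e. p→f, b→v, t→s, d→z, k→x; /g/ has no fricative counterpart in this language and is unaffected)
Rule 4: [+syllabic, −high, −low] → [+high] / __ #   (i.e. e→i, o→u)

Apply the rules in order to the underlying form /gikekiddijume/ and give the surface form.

gixexizijumi

Rule 1 (degemination): /dd/ is a geminate; the first /d/ deletes. /gikekiddijume/ → gikekidijume.
Rule 2 (post-nasal voicing): no segment meets the environment; /gikekidijume/ is unchanged.
Rule 3 (intervocalic spirantization): /k/ is a stop between vowels /i/ and /e/, so it spirantizes to the fricative [x]. /k/ is a stop between vowels /e/ and /i/, so it spirantizes to the fricative [x]. /d/ is a stop between vowels /i/ and /i/, so it spirantizes to the fricative [z]. /gikekidijume/ → gixexizijume.
Rule 4 (final vowel raising): /e/ is a mid vowel in word-final position, so it raises to [i]. /gixexizijume/ → gixexizijumi.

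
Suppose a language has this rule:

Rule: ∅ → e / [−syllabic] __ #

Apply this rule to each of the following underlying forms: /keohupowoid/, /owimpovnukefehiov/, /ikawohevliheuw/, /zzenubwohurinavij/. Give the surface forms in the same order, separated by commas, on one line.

/keohupowoid/: the form ends in the consonant /d/, so [e] is inserted word-finally. → [keohupowoide].
/owimpovnukefehiov/: the form ends in the consonant /v/, so [e] is inserted word-finally. → [owimpovnukefehiove].
/ikawohevliheuw/: the form ends in the consonant /w/, so [e] is inserted word-finally. → [ikawohevliheuwe].
/zzenubwohurinavij/: the form ends in the consonant /j/, so [e] is inserted word-finally. → [zzenubwohurinavije].

keohupowoide, owimpovnukefehiove, ikawohevliheuwe, zzenubwohurinavije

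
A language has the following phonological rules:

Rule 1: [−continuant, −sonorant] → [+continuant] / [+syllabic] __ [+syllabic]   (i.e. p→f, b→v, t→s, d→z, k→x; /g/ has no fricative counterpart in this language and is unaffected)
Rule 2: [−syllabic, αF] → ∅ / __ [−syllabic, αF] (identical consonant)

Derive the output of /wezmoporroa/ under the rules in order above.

wezmoforoa

Rule 1 (intervocalic spirantization): /p/ is a stop between vowels /o/ and /o/, so it spirantizes to the fricative [f]. /wezmoporroa/ → wezmoforroa.
Rule 2 (degemination): /rr/ is a geminate; the first /r/ deletes. /wezmoforroa/ → wezmoforoa.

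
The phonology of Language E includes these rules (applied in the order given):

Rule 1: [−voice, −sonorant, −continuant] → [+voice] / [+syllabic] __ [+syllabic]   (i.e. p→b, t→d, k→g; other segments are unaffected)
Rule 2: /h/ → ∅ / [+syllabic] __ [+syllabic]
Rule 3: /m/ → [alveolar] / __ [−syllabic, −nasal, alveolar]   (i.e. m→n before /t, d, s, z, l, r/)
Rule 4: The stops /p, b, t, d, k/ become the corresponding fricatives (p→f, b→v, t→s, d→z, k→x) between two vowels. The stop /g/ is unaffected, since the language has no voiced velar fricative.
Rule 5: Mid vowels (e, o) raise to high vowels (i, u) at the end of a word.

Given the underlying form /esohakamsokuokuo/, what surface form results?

Rule 1 (intervocalic voicing): /k/ is a voiceless stop between vowels /a/ and /a/, so it voices to [g]. /k/ is a voiceless stop between vowels /o/ and /u/, so it voices to [g]. /k/ is a voiceless stop between vowels /o/ and /u/, so it voices to [g]. /esohakamsokuokuo/ → esohagamsoguoguo.
Rule 2 (intervocalic h-deletion): /h/ occurs between vowels /o/ and /a/, so it deletes. /esohagamsoguoguo/ → esoagamsoguoguo.
Rule 3 (nasal place assimilation): /m/ precedes the alveolar consonant /s/, so it assimilates in place to [n]. /esoagamsoguoguo/ → esoagansoguoguo.
Rule 4 (intervocalic spirantization): no segment meets the environment; /esoagansoguoguo/ is unchanged.
Rule 5 (final vowel raising): /o/ is a mid vowel in word-final position, so it raises to [u]. /esoagansoguoguo/ → esoagansoguoguu.

esoagansoguoguu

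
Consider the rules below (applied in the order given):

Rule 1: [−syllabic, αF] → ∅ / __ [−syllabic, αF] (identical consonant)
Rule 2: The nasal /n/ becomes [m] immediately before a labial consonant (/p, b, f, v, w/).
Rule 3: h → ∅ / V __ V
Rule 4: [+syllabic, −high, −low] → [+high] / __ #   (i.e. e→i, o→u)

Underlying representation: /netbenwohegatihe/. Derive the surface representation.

netbemwoegatii

Rule 1 (degemination): no segment meets the environment; /netbenwohegatihe/ is unchanged.
Rule 2 (nasal place assimilation): /n/ precedes the labial consonant /w/, so it assimilates in place to [m]. /netbenwohegatihe/ → netbemwohegatihe.
Rule 3 (intervocalic h-deletion): /h/ occurs between vowels /o/ and /e/, so it deletes. /h/ occurs between vowels /i/ and /e/, so it deletes. /netbemwohegatihe/ → netbemwoegatie.
Rule 4 (final vowel raising): /e/ is a mid vowel in word-final position, so it raises to [i]. /netbemwoegatie/ → netbemwoegatii.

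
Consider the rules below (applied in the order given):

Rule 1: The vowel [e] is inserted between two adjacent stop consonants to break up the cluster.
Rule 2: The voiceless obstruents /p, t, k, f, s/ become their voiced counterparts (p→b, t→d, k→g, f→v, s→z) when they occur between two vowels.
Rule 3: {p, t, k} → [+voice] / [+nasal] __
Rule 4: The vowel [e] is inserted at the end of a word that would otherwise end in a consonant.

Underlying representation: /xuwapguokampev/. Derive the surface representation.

Rule 1 (stop-cluster e-epenthesis): /p/ and /g/ form a stop–stop cluster, so [e] is inserted between them. /xuwapguokampev/ → xuwapeguokampev.
Rule 2 (intervocalic voicing): /p/ is a voiceless obstruent between vowels /a/ and /e/, so it voices to [b]. /k/ is a voiceless obstruent between vowels /o/ and /a/, so it voices to [g]. /xuwapeguokampev/ → xuwabeguogampev.
Rule 3 (post-nasal voicing): /p/ is a voiceless stop immediately after the nasal /m/, so it voices to [b]. /xuwabeguogampev/ → xuwabeguogambev.
Rule 4 (final e-epenthesis): the form ends in the consonant /v/, so [e] is inserted word-finally. /xuwabeguogambev/ → xuwabeguogambeve.

xuwabeguogambeve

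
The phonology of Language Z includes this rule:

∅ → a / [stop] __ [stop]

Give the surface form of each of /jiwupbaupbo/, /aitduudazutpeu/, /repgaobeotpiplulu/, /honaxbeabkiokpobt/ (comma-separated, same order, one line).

/jiwupbaupbo/: /p/ and /b/ form a stop–stop cluster, so [a] is inserted between them. /p/ and /b/ form a stop–stop cluster, so [a] is inserted between them. → [jiwupabaupabo].
/aitduudazutpeu/: /t/ and /d/ form a stop–stop cluster, so [a] is inserted between them. /t/ and /p/ form a stop–stop cluster, so [a] is inserted between them. → [aitaduudazutapeu].
/repgaobeotpiplulu/: /p/ and /g/ form a stop–stop cluster, so [a] is inserted between them. /t/ and /p/ form a stop–stop cluster, so [a] is inserted between them. → [repagaobeotapiplulu].
/honaxbeabkiokpobt/: /b/ and /k/ form a stop–stop cluster, so [a] is inserted between them. /k/ and /p/ form a stop–stop cluster, so [a] is inserted between them. /b/ and /t/ form a stop–stop cluster, so [a] is inserted between them. → [honaxbeabakiokapobat].

jiwupabaupabo, aitaduudazutapeu, repagaobeotapiplulu, honaxbeabakiokapobat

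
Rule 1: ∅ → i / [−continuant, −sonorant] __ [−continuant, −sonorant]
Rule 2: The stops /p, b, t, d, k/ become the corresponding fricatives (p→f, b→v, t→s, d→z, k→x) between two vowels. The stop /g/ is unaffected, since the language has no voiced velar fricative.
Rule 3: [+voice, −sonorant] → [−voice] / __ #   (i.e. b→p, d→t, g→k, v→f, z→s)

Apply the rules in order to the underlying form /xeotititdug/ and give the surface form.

Rule 1 (stop-cluster i-epenthesis): /t/ and /d/ form a stop–stop cluster, so [i] is inserted between them. /xeotititdug/ → xeotititidug.
Rule 2 (intervocalic spirantization): /t/ is a stop between vowels /o/ and /i/, so it spirantizes to the fricative [s]. /t/ is a stop between vowels /i/ and /i/, so it spirantizes to the fricative [s]. /t/ is a stop between vowels /i/ and /i/, so it spirantizes to the fricative [s]. /d/ is a stop between vowels /i/ and /u/, so it spirantizes to the fricative [z]. /xeotititidug/ → xeosisisizug.
Rule 3 (final devoicing): /g/ is a voiced obstruent in word-final position, so it devoices to [k]. /xeosisisizug/ → xeosisisizuk.

xeosisisizuk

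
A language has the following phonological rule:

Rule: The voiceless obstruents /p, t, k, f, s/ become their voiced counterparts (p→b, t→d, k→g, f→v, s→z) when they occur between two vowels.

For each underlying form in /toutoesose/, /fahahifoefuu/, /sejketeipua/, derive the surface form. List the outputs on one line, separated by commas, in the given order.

/toutoesose/: /t/ is a voiceless obstruent between vowels /u/ and /o/, so it voices to [d]. /s/ is a voiceless obstruent between vowels /e/ and /o/, so it voices to [z]. /s/ is a voiceless obstruent between vowels /o/ and /e/, so it voices to [z]. → [toudoezoze].
/fahahifoefuu/: /f/ is a voiceless obstruent between vowels /i/ and /o/, so it voices to [v]. /f/ is a voiceless obstruent between vowels /e/ and /u/, so it voices to [v]. → [fahahivoevuu].
/sejketeipua/: /t/ is a voiceless obstruent between vowels /e/ and /e/, so it voices to [d]. /p/ is a voiceless obstruent between vowels /i/ and /u/, so it voices to [b]. → [sejkedeibua].

toudoezoze, fahahivoevuu, sejkedeibua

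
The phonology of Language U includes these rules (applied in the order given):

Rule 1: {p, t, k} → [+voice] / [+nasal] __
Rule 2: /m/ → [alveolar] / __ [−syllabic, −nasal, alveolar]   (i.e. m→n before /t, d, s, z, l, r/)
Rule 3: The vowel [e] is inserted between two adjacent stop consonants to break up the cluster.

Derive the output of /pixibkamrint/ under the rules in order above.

pixibekanrind

Rule 1 (post-nasal voicing): /t/ is a voiceless stop immediately after the nasal /n/, so it voices to [d]. /pixibkamrint/ → pixibkamrind.
Rule 2 (nasal place assimilation): /m/ precedes the alveolar consonant /r/, so it assimilates in place to [n]. /pixibkamrind/ → pixibkanrind.
Rule 3 (stop-cluster e-epenthesis): /b/ and /k/ form a stop–stop cluster, so [e] is inserted between them. /pixibkanrind/ → pixibekanrind.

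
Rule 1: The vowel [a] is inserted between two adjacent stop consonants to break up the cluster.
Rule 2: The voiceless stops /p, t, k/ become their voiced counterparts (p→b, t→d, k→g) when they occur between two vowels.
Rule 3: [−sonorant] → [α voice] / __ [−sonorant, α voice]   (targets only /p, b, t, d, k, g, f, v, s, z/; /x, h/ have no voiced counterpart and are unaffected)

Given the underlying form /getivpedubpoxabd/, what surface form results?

gedifpedubaboxabad

Rule 1 (stop-cluster a-epenthesis): /b/ and /p/ form a stop–stop cluster, so [a] is inserted between them. /b/ and /d/ form a stop–stop cluster, so [a] is inserted between them. /getivpedubpoxabd/ → getivpedubapoxabad.
Rule 2 (intervocalic voicing): /t/ is a voiceless stop between vowels /e/ and /i/, so it voices to [d]. /p/ is a voiceless stop between vowels /a/ and /o/, so it voices to [b]. /getivpedubapoxabad/ → gedivpedubaboxabad.
Rule 3 (regressive voicing assimilation): /v/ precedes the voiceless obstruent /p/, so it devoices to [f] by assimilation. /gedivpedubaboxabad/ → gedifpedubaboxabad.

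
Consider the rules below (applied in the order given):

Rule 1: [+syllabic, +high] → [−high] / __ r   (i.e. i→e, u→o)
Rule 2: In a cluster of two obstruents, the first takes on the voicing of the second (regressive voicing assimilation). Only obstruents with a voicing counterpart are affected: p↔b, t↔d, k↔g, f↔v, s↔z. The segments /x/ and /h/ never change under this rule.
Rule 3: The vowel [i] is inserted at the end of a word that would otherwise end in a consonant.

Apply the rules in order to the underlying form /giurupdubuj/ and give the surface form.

Rule 1 (pre-rhotic lowering): /u/ is a high vowel immediately before /r/, so it lowers to [o]. /giurupdubuj/ → giorupdubuj.
Rule 2 (regressive voicing assimilation): /p/ precedes the voiced obstruent /d/, so it voices to [b] by assimilation. /giorupdubuj/ → giorubdubuj.
Rule 3 (final i-epenthesis): the form ends in the consonant /j/, so [i] is inserted word-finally. /giorubdubuj/ → giorubdubuji.

giorubdubuji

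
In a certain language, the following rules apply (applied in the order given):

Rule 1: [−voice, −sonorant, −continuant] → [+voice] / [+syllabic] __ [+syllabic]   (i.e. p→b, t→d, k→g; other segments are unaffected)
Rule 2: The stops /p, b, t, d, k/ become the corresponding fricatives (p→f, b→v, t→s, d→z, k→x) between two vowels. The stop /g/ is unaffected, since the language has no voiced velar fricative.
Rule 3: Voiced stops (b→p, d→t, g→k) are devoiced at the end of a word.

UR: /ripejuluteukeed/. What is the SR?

rivejuluzeugeet

Rule 1 (intervocalic voicing): /p/ is a voiceless stop between vowels /i/ and /e/, so it voices to [b]. /t/ is a voiceless stop between vowels /u/ and /e/, so it voices to [d]. /k/ is a voiceless stop between vowels /u/ and /e/, so it voices to [g]. /ripejuluteukeed/ → ribejuludeugeed.
Rule 2 (intervocalic spirantization): /b/ is a stop between vowels /i/ and /e/, so it spirantizes to the fricative [v]. /d/ is a stop between vowels /u/ and /e/, so it spirantizes to the fricative [z]. /ribejuludeugeed/ → rivejuluzeugeed.
Rule 3 (final devoicing): /d/ is a voiced stop in word-final position, so it devoices to [t]. /rivejuluzeugeed/ → rivejuluzeugeet.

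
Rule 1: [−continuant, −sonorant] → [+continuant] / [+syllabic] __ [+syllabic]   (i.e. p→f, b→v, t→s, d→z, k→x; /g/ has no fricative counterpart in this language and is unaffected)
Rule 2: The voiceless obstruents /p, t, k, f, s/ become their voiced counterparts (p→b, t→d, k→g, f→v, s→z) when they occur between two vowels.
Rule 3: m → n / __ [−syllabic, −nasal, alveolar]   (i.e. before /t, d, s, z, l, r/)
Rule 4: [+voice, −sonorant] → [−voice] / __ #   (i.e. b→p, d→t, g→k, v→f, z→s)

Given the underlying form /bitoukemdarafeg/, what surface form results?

bizouxendaravek

Rule 1 (intervocalic spirantization): /t/ is a stop between vowels /i/ and /o/, so it spirantizes to the fricative [s]. /k/ is a stop between vowels /u/ and /e/, so it spirantizes to the fricative [x]. /bitoukemdarafeg/ → bisouxemdarafeg.
Rule 2 (intervocalic voicing): /s/ is a voiceless obstruent between vowels /i/ and /o/, so it voices to [z]. /f/ is a voiceless obstruent between vowels /a/ and /e/, so it voices to [v]. /bisouxemdarafeg/ → bizouxemdaraveg.
Rule 3 (nasal place assimilation): /m/ precedes the alveolar consonant /d/, so it assimilates in place to [n]. /bizouxemdaraveg/ → bizouxendaraveg.
Rule 4 (final devoicing): /g/ is a voiced obstruent in word-final position, so it devoices to [k]. /bizouxendaraveg/ → bizouxendaravek.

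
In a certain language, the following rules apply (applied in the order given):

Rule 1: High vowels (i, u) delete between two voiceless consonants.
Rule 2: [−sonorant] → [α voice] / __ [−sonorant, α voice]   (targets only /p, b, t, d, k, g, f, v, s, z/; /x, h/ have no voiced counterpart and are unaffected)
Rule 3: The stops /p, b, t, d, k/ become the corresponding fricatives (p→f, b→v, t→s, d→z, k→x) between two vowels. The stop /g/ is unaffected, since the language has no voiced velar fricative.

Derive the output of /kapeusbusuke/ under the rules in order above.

kafeuzbuske

Rule 1 (high vowel syncope): /u/ is a high vowel flanked by voiceless consonants /s/ and /k/, so it deletes. /kapeusbusuke/ → kapeusbuske.
Rule 2 (regressive voicing assimilation): /s/ precedes the voiced obstruent /b/, so it voices to [z] by assimilation. /kapeusbuske/ → kapeuzbuske.
Rule 3 (intervocalic spirantization): /p/ is a stop between vowels /a/ and /e/, so it spirantizes to the fricative [f]. /kapeuzbuske/ → kafeuzbuske.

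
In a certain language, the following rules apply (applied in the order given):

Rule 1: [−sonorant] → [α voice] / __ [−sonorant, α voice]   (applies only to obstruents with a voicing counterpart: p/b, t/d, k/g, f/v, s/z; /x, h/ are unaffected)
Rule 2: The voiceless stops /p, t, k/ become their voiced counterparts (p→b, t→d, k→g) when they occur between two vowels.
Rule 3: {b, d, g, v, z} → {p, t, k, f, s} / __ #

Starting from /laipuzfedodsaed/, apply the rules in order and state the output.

laibusfedotsaet

Rule 1 (regressive voicing assimilation): /z/ precedes the voiceless obstruent /f/, so it devoices to [s] by assimilation. /d/ precedes the voiceless obstruent /s/, so it devoices to [t] by assimilation. /laipuzfedodsaed/ → laipusfedotsaed.
Rule 2 (intervocalic voicing): /p/ is a voiceless stop between vowels /i/ and /u/, so it voices to [b]. /laipusfedotsaed/ → laibusfedotsaed.
Rule 3 (final devoicing): /d/ is a voiced obstruent in word-final position, so it devoices to [t]. /laibusfedotsaed/ → laibusfedotsaet.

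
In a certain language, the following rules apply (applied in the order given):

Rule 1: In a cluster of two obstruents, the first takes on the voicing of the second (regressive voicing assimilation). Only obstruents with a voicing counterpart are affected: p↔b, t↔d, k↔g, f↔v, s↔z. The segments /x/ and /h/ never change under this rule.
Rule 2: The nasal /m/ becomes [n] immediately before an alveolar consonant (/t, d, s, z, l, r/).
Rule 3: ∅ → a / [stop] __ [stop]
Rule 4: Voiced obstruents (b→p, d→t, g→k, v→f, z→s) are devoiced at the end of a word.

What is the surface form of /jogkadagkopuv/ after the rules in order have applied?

jokakadakakopuf

Rule 1 (regressive voicing assimilation): /g/ precedes the voiceless obstruent /k/, so it devoices to [k] by assimilation. /g/ precedes the voiceless obstruent /k/, so it devoices to [k] by assimilation. /jogkadagkopuv/ → jokkadakkopuv.
Rule 2 (nasal place assimilation): no segment meets the environment; /jokkadakkopuv/ is unchanged.
Rule 3 (stop-cluster a-epenthesis): /k/ and /k/ form a stop–stop cluster, so [a] is inserted between them. /k/ and /k/ form a stop–stop cluster, so [a] is inserted between them. /jokkadakkopuv/ → jokakadakakopuv.
Rule 4 (final devoicing): /v/ is a voiced obstruent in word-final position, so it devoices to [f]. /jokakadakakopuv/ → jokakadakakopuf.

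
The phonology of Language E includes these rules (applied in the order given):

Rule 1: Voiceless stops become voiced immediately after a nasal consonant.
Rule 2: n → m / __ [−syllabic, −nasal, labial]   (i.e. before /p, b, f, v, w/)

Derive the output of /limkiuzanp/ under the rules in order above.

limgiuzamb

Rule 1 (post-nasal voicing): /k/ is a voiceless stop immediately after the nasal /m/, so it voices to [g]. /p/ is a voiceless stop immediately after the nasal /n/, so it voices to [b]. /limkiuzanp/ → limgiuzanb.
Rule 2 (nasal place assimilation): /n/ precedes the labial consonant /b/, so it assimilates in place to [m]. /limgiuzanb/ → limgiuzamb.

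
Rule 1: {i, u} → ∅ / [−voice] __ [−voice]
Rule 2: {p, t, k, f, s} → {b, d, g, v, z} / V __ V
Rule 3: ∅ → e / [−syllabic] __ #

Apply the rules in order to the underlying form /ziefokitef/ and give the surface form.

Rule 1 (high vowel syncope): /i/ is a high vowel flanked by voiceless consonants /k/ and /t/, so it deletes. /ziefokitef/ → ziefoktef.
Rule 2 (intervocalic voicing): /f/ is a voiceless obstruent between vowels /e/ and /o/, so it voices to [v]. /ziefoktef/ → zievoktef.
Rule 3 (final e-epenthesis): the form ends in the consonant /f/, so [e] is inserted word-finally. /zievoktef/ → zievoktefe.

zievoktefe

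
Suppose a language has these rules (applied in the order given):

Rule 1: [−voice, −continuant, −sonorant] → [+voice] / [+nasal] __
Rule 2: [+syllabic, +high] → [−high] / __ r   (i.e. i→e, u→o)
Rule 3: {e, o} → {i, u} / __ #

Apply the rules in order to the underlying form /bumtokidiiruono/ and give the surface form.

Rule 1 (post-nasal voicing): /t/ is a voiceless stop immediately after the nasal /m/, so it voices to [d]. /bumtokidiiruono/ → bumdokidiiruono.
Rule 2 (pre-rhotic lowering): /i/ is a high vowel immediately before /r/, so it lowers to [e]. /bumdokidiiruono/ → bumdokidieruono.
Rule 3 (final vowel raising): /o/ is a mid vowel in word-final position, so it raises to [u]. /bumdokidieruono/ → bumdokidieruonu.

bumdokidieruonu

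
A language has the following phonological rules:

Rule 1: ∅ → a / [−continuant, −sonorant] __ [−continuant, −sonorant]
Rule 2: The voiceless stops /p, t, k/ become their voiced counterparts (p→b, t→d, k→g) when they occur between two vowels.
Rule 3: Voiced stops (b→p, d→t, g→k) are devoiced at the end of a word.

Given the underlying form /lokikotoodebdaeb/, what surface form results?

logigodoodebadaep

Rule 1 (stop-cluster a-epenthesis): /b/ and /d/ form a stop–stop cluster, so [a] is inserted between them. /lokikotoodebdaeb/ → lokikotoodebadaeb.
Rule 2 (intervocalic voicing): /k/ is a voiceless stop between vowels /o/ and /i/, so it voices to [g]. /k/ is a voiceless stop between vowels /i/ and /o/, so it voices to [g]. /t/ is a voiceless stop between vowels /o/ and /o/, so it voices to [d]. /lokikotoodebadaeb/ → logigodoodebadaeb.
Rule 3 (final devoicing): /b/ is a voiced stop in word-final position, so it devoices to [p]. /logigodoodebadaeb/ → logigodoodebadaep.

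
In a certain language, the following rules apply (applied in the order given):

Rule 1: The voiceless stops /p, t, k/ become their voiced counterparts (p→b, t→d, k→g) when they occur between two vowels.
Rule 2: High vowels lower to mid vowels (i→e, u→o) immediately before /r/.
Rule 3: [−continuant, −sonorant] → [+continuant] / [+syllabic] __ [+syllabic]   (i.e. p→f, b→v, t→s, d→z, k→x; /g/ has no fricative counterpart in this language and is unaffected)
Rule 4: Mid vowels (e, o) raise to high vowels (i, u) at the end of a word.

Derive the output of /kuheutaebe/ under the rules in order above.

Rule 1 (intervocalic voicing): /t/ is a voiceless stop between vowels /u/ and /a/, so it voices to [d]. /kuheutaebe/ → kuheudaebe.
Rule 2 (pre-rhotic lowering): no segment meets the environment; /kuheudaebe/ is unchanged.
Rule 3 (intervocalic spirantization): /d/ is a stop between vowels /u/ and /a/, so it spirantizes to the fricative [z]. /b/ is a stop between vowels /e/ and /e/, so it spirantizes to the fricative [v]. /kuheudaebe/ → kuheuzaeve.
Rule 4 (final vowel raising): /e/ is a mid vowel in word-final position, so it raises to [i]. /kuheuzaeve/ → kuheuzaevi.

kuheuzaevi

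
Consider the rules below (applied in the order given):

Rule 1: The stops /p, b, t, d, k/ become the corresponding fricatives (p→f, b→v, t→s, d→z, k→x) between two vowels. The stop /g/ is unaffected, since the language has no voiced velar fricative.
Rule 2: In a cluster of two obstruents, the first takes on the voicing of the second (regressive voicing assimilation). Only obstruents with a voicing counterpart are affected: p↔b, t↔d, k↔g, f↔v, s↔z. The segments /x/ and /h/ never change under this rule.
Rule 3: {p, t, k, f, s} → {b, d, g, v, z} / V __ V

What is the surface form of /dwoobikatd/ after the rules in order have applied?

Rule 1 (intervocalic spirantization): /b/ is a stop between vowels /o/ and /i/, so it spirantizes to the fricative [v]. /k/ is a stop between vowels /i/ and /a/, so it spirantizes to the fricative [x]. /dwoobikatd/ → dwoovixatd.
Rule 2 (regressive voicing assimilation): /t/ precedes the voiced obstruent /d/, so it voices to [d] by assimilation. /dwoovixatd/ → dwoovixadd.
Rule 3 (intervocalic voicing): no segment meets the environment; /dwoovixadd/ is unchanged.

dwoovixadd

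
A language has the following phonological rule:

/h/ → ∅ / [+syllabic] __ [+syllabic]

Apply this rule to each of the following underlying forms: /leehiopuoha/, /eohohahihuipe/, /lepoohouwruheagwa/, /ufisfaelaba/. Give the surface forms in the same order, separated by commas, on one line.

leeiopuoa, eooaiuipe, lepooouwrueagwa, ufisfaelaba

/leehiopuoha/: /h/ occurs between vowels /e/ and /i/, so it deletes. /h/ occurs between vowels /o/ and /a/, so it deletes. → [leeiopuoa].
/eohohahihuipe/: /h/ occurs between vowels /o/ and /o/, so it deletes. /h/ occurs between vowels /o/ and /a/, so it deletes. /h/ occurs between vowels /a/ and /i/, so it deletes. /h/ occurs between vowels /i/ and /u/, so it deletes. → [eooaiuipe].
/lepoohouwruheagwa/: /h/ occurs between vowels /o/ and /o/, so it deletes. /h/ occurs between vowels /u/ and /e/, so it deletes. → [lepooouwrueagwa].
/ufisfaelaba/: the rule's environment is not met; surfaces unchanged as [ufisfaelaba].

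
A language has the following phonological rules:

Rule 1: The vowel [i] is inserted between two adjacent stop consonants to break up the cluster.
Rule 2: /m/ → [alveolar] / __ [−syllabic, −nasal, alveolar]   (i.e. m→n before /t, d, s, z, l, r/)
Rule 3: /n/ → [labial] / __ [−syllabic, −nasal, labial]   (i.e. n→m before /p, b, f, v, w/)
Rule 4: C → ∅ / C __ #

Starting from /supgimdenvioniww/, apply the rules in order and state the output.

supigindemvioniw

Rule 1 (stop-cluster i-epenthesis): /p/ and /g/ form a stop–stop cluster, so [i] is inserted between them. /supgimdenvioniww/ → supigimdenvioniww.
Rule 2 (nasal place assimilation): /m/ precedes the alveolar consonant /d/, so it assimilates in place to [n]. /supigimdenvioniww/ → supigindenvioniww.
Rule 3 (nasal place assimilation): /n/ precedes the labial consonant /v/, so it assimilates in place to [m]. /supigindenvioniww/ → supigindemvioniww.
Rule 4 (final cluster simplification): /w/ is the second consonant of a word-final cluster /ww/, so it deletes. /supigindemvioniww/ → supigindemvioniw.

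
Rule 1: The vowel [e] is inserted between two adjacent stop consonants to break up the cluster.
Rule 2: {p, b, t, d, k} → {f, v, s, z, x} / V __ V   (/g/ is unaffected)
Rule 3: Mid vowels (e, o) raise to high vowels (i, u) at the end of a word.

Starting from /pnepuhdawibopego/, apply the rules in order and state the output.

pnefuhdawivofegu

Rule 1 (stop-cluster e-epenthesis): no segment meets the environment; /pnepuhdawibopego/ is unchanged.
Rule 2 (intervocalic spirantization): /p/ is a stop between vowels /e/ and /u/, so it spirantizes to the fricative [f]. /b/ is a stop between vowels /i/ and /o/, so it spirantizes to the fricative [v]. /p/ is a stop between vowels /o/ and /e/, so it spirantizes to the fricative [f]. /pnepuhdawibopego/ → pnefuhdawivofego.
Rule 3 (final vowel raising): /o/ is a mid vowel in word-final position, so it raises to [u]. /pnefuhdawivofego/ → pnefuhdawivofegu.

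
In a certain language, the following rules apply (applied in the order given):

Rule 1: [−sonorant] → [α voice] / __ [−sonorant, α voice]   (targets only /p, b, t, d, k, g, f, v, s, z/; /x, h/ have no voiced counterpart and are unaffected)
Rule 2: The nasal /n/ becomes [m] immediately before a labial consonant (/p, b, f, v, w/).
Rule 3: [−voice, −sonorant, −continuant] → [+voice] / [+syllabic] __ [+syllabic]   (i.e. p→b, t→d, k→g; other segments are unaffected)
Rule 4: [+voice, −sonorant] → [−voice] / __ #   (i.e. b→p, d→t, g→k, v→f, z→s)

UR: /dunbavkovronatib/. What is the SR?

Rule 1 (regressive voicing assimilation): /v/ precedes the voiceless obstruent /k/, so it devoices to [f] by assimilation. /dunbavkovronatib/ → dunbafkovronatib.
Rule 2 (nasal place assimilation): /n/ precedes the labial consonant /b/, so it assimilates in place to [m]. /dunbafkovronatib/ → dumbafkovronatib.
Rule 3 (intervocalic voicing): /t/ is a voiceless stop between vowels /a/ and /i/, so it voices to [d]. /dumbafkovronatib/ → dumbafkovronadib.
Rule 4 (final devoicing): /b/ is a voiced obstruent in word-final position, so it devoices to [p]. /dumbafkovronadib/ → dumbafkovronadip.

dumbafkovronadip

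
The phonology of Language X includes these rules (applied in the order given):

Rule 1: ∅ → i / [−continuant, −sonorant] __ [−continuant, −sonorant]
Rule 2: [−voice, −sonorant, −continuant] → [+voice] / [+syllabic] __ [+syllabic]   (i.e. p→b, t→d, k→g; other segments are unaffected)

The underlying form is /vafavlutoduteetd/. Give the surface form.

vafavludodudeedid

Rule 1 (stop-cluster i-epenthesis): /t/ and /d/ form a stop–stop cluster, so [i] is inserted between them. /vafavlutoduteetd/ → vafavlutoduteetid.
Rule 2 (intervocalic voicing): /t/ is a voiceless stop between vowels /u/ and /o/, so it voices to [d]. /t/ is a voiceless stop between vowels /u/ and /e/, so it voices to [d]. /t/ is a voiceless stop between vowels /e/ and /i/, so it voices to [d]. /vafavlutoduteetid/ → vafavludodudeedid.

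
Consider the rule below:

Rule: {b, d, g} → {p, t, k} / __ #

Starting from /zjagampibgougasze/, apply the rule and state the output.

zjagampibgougasze

No segment of /zjagampibgougasze/ meets the structural description of the rule, so the form surfaces unchanged.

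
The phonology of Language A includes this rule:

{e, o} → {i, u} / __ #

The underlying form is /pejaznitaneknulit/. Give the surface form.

No segment of /pejaznitaneknulit/ meets the structural description of the rule, so the form surfaces unchanged.

pejaznitaneknulit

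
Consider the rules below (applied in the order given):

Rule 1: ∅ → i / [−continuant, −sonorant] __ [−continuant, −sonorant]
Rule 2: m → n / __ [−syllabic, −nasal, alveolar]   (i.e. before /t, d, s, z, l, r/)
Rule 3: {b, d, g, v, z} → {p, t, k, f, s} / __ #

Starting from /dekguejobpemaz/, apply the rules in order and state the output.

dekiguejobipemas

Rule 1 (stop-cluster i-epenthesis): /k/ and /g/ form a stop–stop cluster, so [i] is inserted between them. /b/ and /p/ form a stop–stop cluster, so [i] is inserted between them. /dekguejobpemaz/ → dekiguejobipemaz.
Rule 2 (nasal place assimilation): no segment meets the environment; /dekiguejobipemaz/ is unchanged.
Rule 3 (final devoicing): /z/ is a voiced obstruent in word-final position, so it devoices to [s]. /dekiguejobipemaz/ → dekiguejobipemas.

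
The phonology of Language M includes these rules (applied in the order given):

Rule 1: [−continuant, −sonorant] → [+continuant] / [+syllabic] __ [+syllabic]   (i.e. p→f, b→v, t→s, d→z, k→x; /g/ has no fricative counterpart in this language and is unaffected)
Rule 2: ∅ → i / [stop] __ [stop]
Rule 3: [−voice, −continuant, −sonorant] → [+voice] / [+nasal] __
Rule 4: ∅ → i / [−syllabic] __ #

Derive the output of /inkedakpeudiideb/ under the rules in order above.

ingezakipeuziizebi

Rule 1 (intervocalic spirantization): /d/ is a stop between vowels /e/ and /a/, so it spirantizes to the fricative [z]. /d/ is a stop between vowels /u/ and /i/, so it spirantizes to the fricative [z]. /d/ is a stop between vowels /i/ and /e/, so it spirantizes to the fricative [z]. /inkedakpeudiideb/ → inkezakpeuziizeb.
Rule 2 (stop-cluster i-epenthesis): /k/ and /p/ form a stop–stop cluster, so [i] is inserted between them. /inkezakpeuziizeb/ → inkezakipeuziizeb.
Rule 3 (post-nasal voicing): /k/ is a voiceless stop immediately after the nasal /n/, so it voices to [g]. /inkezakipeuziizeb/ → ingezakipeuziizeb.
Rule 4 (final i-epenthesis): the form ends in the consonant /b/, so [i] is inserted word-finally. /ingezakipeuziizeb/ → ingezakipeuziizebi.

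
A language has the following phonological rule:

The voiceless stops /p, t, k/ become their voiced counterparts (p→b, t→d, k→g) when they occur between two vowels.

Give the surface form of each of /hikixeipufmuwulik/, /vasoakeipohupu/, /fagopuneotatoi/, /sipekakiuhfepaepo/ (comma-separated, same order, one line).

higixeibufmuwulik, vasoageibohubu, fagobuneodadoi, sibegagiuhfebaebo

/hikixeipufmuwulik/: /k/ is a voiceless stop between vowels /i/ and /i/, so it voices to [g]. /p/ is a voiceless stop between vowels /i/ and /u/, so it voices to [b]. → [higixeibufmuwulik].
/vasoakeipohupu/: /k/ is a voiceless stop between vowels /a/ and /e/, so it voices to [g]. /p/ is a voiceless stop between vowels /i/ and /o/, so it voices to [b]. /p/ is a voiceless stop between vowels /u/ and /u/, so it voices to [b]. → [vasoageibohubu].
/fagopuneotatoi/: /p/ is a voiceless stop between vowels /o/ and /u/, so it voices to [b]. /t/ is a voiceless stop between vowels /o/ and /a/, so it voices to [d]. /t/ is a voiceless stop between vowels /a/ and /o/, so it voices to [d]. → [fagobuneodadoi].
/sipekakiuhfepaepo/: /p/ is a voiceless stop between vowels /i/ and /e/, so it voices to [b]. /k/ is a voiceless stop between vowels /e/ and /a/, so it voices to [g]. /k/ is a voiceless stop between vowels /a/ and /i/, so it voices to [g]. /p/ is a voiceless stop between vowels /e/ and /a/, so it voices to [b]. /p/ is a voiceless stop between vowels /e/ and /o/, so it voices to [b]. → [sibegagiuhfebaebo].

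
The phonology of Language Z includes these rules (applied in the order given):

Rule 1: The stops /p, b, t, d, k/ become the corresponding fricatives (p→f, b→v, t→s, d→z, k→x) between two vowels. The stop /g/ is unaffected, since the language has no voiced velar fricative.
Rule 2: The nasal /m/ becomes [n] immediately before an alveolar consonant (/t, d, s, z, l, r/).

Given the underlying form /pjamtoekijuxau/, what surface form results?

pjantoexijuxau

Rule 1 (intervocalic spirantization): /k/ is a stop between vowels /e/ and /i/, so it spirantizes to the fricative [x]. /pjamtoekijuxau/ → pjamtoexijuxau.
Rule 2 (nasal place assimilation): /m/ precedes the alveolar consonant /t/, so it assimilates in place to [n]. /pjamtoexijuxau/ → pjantoexijuxau.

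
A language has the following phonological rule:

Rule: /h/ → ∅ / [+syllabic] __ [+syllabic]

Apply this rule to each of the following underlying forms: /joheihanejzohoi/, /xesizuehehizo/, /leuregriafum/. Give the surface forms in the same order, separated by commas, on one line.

/joheihanejzohoi/: /h/ occurs between vowels /o/ and /e/, so it deletes. /h/ occurs between vowels /i/ and /a/, so it deletes. /h/ occurs between vowels /o/ and /o/, so it deletes. → [joeianejzooi].
/xesizuehehizo/: /h/ occurs between vowels /e/ and /e/, so it deletes. /h/ occurs between vowels /e/ and /i/, so it deletes. → [xesizueeizo].
/leuregriafum/: the rule's environment is not met; surfaces unchanged as [leuregriafum].

joeianejzooi, xesizueeizo, leuregriafum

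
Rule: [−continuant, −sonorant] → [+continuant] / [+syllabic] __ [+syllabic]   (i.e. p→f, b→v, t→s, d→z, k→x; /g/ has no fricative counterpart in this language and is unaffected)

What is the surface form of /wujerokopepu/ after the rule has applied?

/k/ is a stop between vowels /o/ and /o/, so it spirantizes to the fricative [x].
/p/ is a stop between vowels /o/ and /e/, so it spirantizes to the fricative [f].
/p/ is a stop between vowels /e/ and /u/, so it spirantizes to the fricative [f].
Surface form: [wujeroxofefu].

wujeroxofefu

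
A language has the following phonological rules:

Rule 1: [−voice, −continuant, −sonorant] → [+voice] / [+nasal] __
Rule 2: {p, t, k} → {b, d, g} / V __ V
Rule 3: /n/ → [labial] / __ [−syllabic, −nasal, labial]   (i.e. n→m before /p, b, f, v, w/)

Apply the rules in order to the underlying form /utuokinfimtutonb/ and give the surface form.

Rule 1 (post-nasal voicing): /t/ is a voiceless stop immediately after the nasal /m/, so it voices to [d]. /utuokinfimtutonb/ → utuokinfimdutonb.
Rule 2 (intervocalic voicing): /t/ is a voiceless stop between vowels /u/ and /u/, so it voices to [d]. /k/ is a voiceless stop between vowels /o/ and /i/, so it voices to [g]. /t/ is a voiceless stop between vowels /u/ and /o/, so it voices to [d]. /utuokinfimdutonb/ → uduoginfimdudonb.
Rule 3 (nasal place assimilation): /n/ precedes the labial consonant /f/, so it assimilates in place to [m]. /n/ precedes the labial consonant /b/, so it assimilates in place to [m]. /uduoginfimdudonb/ → uduogimfimdudomb.

uduogimfimdudomb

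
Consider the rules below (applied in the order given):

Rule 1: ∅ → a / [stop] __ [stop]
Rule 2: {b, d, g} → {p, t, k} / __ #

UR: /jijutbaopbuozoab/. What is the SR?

Rule 1 (stop-cluster a-epenthesis): /t/ and /b/ form a stop–stop cluster, so [a] is inserted between them. /p/ and /b/ form a stop–stop cluster, so [a] is inserted between them. /jijutbaopbuozoab/ → jijutabaopabuozoab.
Rule 2 (final devoicing): /b/ is a voiced stop in word-final position, so it devoices to [p]. /jijutabaopabuozoab/ → jijutabaopabuozoap.

jijutabaopabuozoap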